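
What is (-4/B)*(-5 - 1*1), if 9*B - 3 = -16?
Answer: -216/13 ≈ -16.615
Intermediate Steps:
B = -13/9 (B = 1/3 + (1/9)*(-16) = 1/3 - 16/9 = -13/9 ≈ -1.4444)
(-4/B)*(-5 - 1*1) = (-4/(-13/9))*(-5 - 1*1) = (-4*(-9/13))*(-5 - 1) = (36/13)*(-6) = -216/13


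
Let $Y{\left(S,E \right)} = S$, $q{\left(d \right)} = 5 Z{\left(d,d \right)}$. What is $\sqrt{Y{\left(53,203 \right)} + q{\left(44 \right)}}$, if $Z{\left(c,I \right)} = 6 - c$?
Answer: $i \sqrt{137} \approx 11.705 i$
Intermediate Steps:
$q{\left(d \right)} = 30 - 5 d$ ($q{\left(d \right)} = 5 \left(6 - d\right) = 30 - 5 d$)
$\sqrt{Y{\left(53,203 \right)} + q{\left(44 \right)}} = \sqrt{53 + \left(30 - 220\right)} = \sqrt{53 - 190} = \sqrt{-137} = i \sqrt{137}$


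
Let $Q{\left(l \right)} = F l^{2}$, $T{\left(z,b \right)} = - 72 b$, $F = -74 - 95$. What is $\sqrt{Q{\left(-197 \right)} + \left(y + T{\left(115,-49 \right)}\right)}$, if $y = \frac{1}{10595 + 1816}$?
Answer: $\frac{i \sqrt{112190613944038}}{4137} \approx 2560.3 i$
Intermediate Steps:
$F = -169$ ($F = -74 - 95 = -169$)
$Q{\left(l \right)} = - 169 l^{2}$
$y = \frac{1}{12411} \approx 8.0574 \cdot 10^{-5}$
$\sqrt{Q{\left(-197 \right)} + \left(y + T{\left(115,-49 \right)}\right)} = \sqrt{- 169 \left(-197\right)^{2} + \left(\frac{1}{12411} - -3528\right)} = \sqrt{\left(-169\right) 38809 + \left(\frac{1}{12411} + 3528\right)} = \sqrt{-6558721 + \frac{43786009}{12411}} = \sqrt{- \frac{81356500322}{12411}} = \frac{i \sqrt{112190613944038}}{4137}$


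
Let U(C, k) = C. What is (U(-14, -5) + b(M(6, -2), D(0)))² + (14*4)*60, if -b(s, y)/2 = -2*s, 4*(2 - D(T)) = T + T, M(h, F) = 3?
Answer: 3364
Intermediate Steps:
D(T) = 2 - T/2 (D(T) = 2 - (T + T)/4 = 2 - T/2)
b(s, y) = 4*s (b(s, y) = -(-4)*s = 4*s)
(U(-14, -5) + b(M(6, -2), D(0)))² + (14*4)*60 = (-14 + 4*3)² + (14*4)*60 = (-14 + 12)² + 56*60 = (-2)² + 3360 = 4 + 3360 = 3364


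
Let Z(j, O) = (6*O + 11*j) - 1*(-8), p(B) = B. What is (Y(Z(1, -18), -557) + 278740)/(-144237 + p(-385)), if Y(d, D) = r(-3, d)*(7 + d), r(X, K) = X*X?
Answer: -139001/72311 ≈ -1.9223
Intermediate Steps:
Z(j, O) = 8 + 6*O + 11*j (Z(j, O) = (6*O + 11*j) + 8 = 8 + 6*O + 11*j)
r(X, K) = X**2
Y(d, D) = 63 + 9*d (Y(d, D) = (-3)**2*(7 + d) = 9*(7 + d) = 63 + 9*d)
(Y(Z(1, -18), -557) + 278740)/(-144237 + p(-385)) = ((63 + 9*(8 + 6*(-18) + 11*1)) + 278740)/(-144237 - 385) = ((63 + 9*(8 - 108 + 11)) + 278740)/(-144622) = ((63 + 9*(-89)) + 278740)*(-1/144622) = ((63 - 801) + 278740)*(-1/144622) = (-738 + 278740)*(-1/144622) = 278002*(-1/144622) = -139001/72311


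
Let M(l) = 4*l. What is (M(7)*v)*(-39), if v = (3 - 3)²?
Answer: 0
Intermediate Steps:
v = 0 (v = 0² = 0)
(M(7)*v)*(-39) = ((4*7)*0)*(-39) = (28*0)*(-39) = 0*(-39) = 0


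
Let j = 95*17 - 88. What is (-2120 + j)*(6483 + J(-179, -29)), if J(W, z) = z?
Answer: -3827222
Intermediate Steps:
j = 1527 (j = 1615 - 88 = 1527)
(-2120 + j)*(6483 + J(-179, -29)) = (-2120 + 1527)*(6483 - 29) = -593*6454 = -3827222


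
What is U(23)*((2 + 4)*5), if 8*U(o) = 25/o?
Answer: 375/92 ≈ 4.0761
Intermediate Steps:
U(o) = 25/(8*o) (U(o) = (25/o)/8 = 25/(8*o))
U(23)*((2 + 4)*5) = ((25/8)/23)*((2 + 4)*5) = ((25/8)*(1/23))*(6*5) = (25/184)*30 = 375/92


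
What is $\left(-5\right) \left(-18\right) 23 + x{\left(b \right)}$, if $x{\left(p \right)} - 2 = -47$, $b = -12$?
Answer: $2025$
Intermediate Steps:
$x{\left(p \right)} = -45$ ($x{\left(p \right)} = 2 - 47 = -45$)
$\left(-5\right) \left(-18\right) 23 + x{\left(b \right)} = \left(-5\right) \left(-18\right) 23 - 45 = 90 \cdot 23 - 45 = 2070 - 45 = 2025$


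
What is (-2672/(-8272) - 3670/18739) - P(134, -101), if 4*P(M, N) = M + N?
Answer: -314777987/38752252 ≈ -8.1228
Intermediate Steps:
P(M, N) = M/4 + N/4 (P(M, N) = (M + N)/4 = M/4 + N/4)
(-2672/(-8272) - 3670/18739) - P(134, -101) = (-2672/(-8272) - 3670/18739) - ((¼)*134 + (¼)*(-101)) = (-2672*(-1/8272) - 3670*1/18739) - (67/2 - 101/4) = (167/517 - 3670/18739) - 1*33/4 = 1232023/9688063 - 33/4 = -314777987/38752252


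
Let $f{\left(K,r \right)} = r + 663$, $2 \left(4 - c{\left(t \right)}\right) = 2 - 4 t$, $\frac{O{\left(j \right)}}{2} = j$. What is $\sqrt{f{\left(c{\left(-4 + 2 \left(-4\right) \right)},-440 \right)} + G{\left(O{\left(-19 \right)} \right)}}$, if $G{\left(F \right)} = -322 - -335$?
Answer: $2 \sqrt{59} \approx 15.362$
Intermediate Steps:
$O{\left(j \right)} = 2 j$
$c{\left(t \right)} = 3 + 2 t$ ($c{\left(t \right)} = 4 - \frac{2 - 4 t}{2} = 4 + \left(-1 + 2 t\right) = 3 + 2 t$)
$G{\left(F \right)} = 13$ ($G{\left(F \right)} = -322 + 335 = 13$)
$f{\left(K,r \right)} = 663 + r$
$\sqrt{f{\left(c{\left(-4 + 2 \left(-4\right) \right)},-440 \right)} + G{\left(O{\left(-19 \right)} \right)}} = \sqrt{\left(663 - 440\right) + 13} = \sqrt{223 + 13} = \sqrt{236} = 2 \sqrt{59}$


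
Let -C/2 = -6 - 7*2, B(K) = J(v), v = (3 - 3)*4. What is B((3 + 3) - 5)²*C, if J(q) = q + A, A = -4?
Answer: 640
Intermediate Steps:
v = 0 (v = 0*4 = 0)
J(q) = -4 + q (J(q) = q - 4 = -4 + q)
B(K) = -4 (B(K) = -4 + 0 = -4)
C = 40 (C = -2*(-6 - 7*2) = -2*(-6 - 14) = -2*(-20) = 40)
B((3 + 3) - 5)²*C = (-4)²*40 = 16*40 = 640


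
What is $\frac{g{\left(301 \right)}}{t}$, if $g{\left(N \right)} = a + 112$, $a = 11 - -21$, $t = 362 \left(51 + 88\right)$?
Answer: $\frac{72}{25159} \approx 0.0028618$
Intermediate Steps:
$t = 50318$ ($t = 362 \cdot 139 = 50318$)
$a = 32$ ($a = 11 + 21 = 32$)
$g{\left(N \right)} = 144$ ($g{\left(N \right)} = 32 + 112 = 144$)
$\frac{g{\left(301 \right)}}{t} = \frac{144}{50318} = 144 \cdot \frac{1}{50318} = \frac{72}{25159}$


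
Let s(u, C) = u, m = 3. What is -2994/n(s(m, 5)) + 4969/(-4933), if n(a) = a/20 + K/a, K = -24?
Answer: 294607907/774481 ≈ 380.39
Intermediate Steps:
n(a) = -24/a + a/20 (n(a) = a/20 - 24/a = -24/a + a/20)
-2994/n(s(m, 5)) + 4969/(-4933) = -2994/(-24/3 + (1/20)*3) + 4969/(-4933) = -2994/(-24*⅓ + 3/20) + 4969*(-1/4933) = -2994/(-8 + 3/20) - 4969/4933 = -2994/(-157/20) - 4969/4933 = -2994*(-20/157) - 4969/4933 = 59880/157 - 4969/4933 = 294607907/774481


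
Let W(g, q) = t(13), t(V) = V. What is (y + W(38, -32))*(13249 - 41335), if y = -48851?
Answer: 1371664068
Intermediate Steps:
W(g, q) = 13
(y + W(38, -32))*(13249 - 41335) = (-48851 + 13)*(13249 - 41335) = -48838*(-28086) = 1371664068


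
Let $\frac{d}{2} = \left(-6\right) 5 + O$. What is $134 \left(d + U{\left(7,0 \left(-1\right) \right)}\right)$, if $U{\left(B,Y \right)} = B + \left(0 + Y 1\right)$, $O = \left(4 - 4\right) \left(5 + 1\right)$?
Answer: $-7102$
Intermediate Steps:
$O = 0$ ($O = 0 \cdot 6 = 0$)
$d = -60$ ($d = 2 \left(\left(-6\right) 5 + 0\right) = 2 \left(-30 + 0\right) = 2 \left(-30\right) = -60$)
$U{\left(B,Y \right)} = B + Y$ ($U{\left(B,Y \right)} = B + \left(0 + Y\right) = B + Y$)
$134 \left(d + U{\left(7,0 \left(-1\right) \right)}\right) = 134 \left(-60 + \left(7 + 0 \left(-1\right)\right)\right) = 134 \left(-60 + \left(7 + 0\right)\right) = 134 \left(-60 + 7\right) = 134 \left(-53\right) = -7102$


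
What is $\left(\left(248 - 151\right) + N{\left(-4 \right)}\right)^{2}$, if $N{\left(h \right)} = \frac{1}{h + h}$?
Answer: $\frac{600625}{64} \approx 9384.8$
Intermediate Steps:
$N{\left(h \right)} = \frac{1}{2 h}$
$\left(\left(248 - 151\right) + N{\left(-4 \right)}\right)^{2} = \left(\left(248 - 151\right) + \frac{1}{2 \left(-4\right)}\right)^{2} = \left(97 + \frac{1}{2} \left(- \frac{1}{4}\right)\right)^{2} = \left(97 - \frac{1}{8}\right)^{2} = \left(\frac{775}{8}\right)^{2} = \frac{600625}{64}$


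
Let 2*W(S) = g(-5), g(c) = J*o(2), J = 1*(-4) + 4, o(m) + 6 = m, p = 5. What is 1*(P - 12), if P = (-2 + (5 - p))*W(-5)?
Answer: -12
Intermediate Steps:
o(m) = -6 + m
J = 0 (J = -4 + 4 = 0)
g(c) = 0 (g(c) = 0*(-6 + 2) = 0*(-4) = 0)
W(S) = 0 (W(S) = (½)*0 = 0)
P = 0 (P = (-2 + (5 - 1*5))*0 = (-2 + (5 - 5))*0 = (-2 + 0)*0 = -2*0 = 0)
1*(P - 12) = 1*(0 - 12) = 1*(-12) = -12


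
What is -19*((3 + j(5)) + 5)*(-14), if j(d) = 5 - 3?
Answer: 2660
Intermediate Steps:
j(d) = 2
-19*((3 + j(5)) + 5)*(-14) = -19*((3 + 2) + 5)*(-14) = -19*(5 + 5)*(-14) = -19*10*(-14) = -190*(-14) = 2660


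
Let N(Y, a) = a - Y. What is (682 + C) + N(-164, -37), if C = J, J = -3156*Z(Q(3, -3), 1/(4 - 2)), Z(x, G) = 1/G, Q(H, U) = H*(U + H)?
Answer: -5503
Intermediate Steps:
Q(H, U) = H*(H + U)
J = -6312 (J = -3156/(1/(4 - 2)) = -3156/(1/2) = -3156/1/2 = -3156*2 = -6312)
C = -6312
(682 + C) + N(-164, -37) = (682 - 6312) + (-37 - 1*(-164)) = -5630 + (-37 + 164) = -5630 + 127 = -5503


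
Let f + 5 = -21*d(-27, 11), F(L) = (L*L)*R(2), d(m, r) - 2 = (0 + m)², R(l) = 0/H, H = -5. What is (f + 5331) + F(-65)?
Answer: -10025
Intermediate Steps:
R(l) = 0 (R(l) = 0/(-5) = 0*(-⅕) = 0)
d(m, r) = 2 + m² (d(m, r) = 2 + (0 + m)² = 2 + m²)
F(L) = 0 (F(L) = (L*L)*0 = L²*0 = 0)
f = -15356 (f = -5 - 21*(2 + (-27)²) = -5 - 21*(2 + 729) = -5 - 21*731 = -5 - 15351 = -15356)
(f + 5331) + F(-65) = (-15356 + 5331) + 0 = -10025 + 0 = -10025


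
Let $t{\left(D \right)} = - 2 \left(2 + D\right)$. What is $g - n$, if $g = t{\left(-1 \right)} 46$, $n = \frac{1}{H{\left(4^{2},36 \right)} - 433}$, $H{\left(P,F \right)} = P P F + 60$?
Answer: $- \frac{813557}{8843} \approx -92.0$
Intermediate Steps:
$H{\left(P,F \right)} = 60 + F P^{2}$ ($H{\left(P,F \right)} = P^{2} F + 60 = F P^{2} + 60 = 60 + F P^{2}$)
$t{\left(D \right)} = -4 - 2 D$
$n = \frac{1}{8843}$ ($n = \frac{1}{\left(60 + 36 \left(4^{2}\right)^{2}\right) - 433} = \frac{1}{\left(60 + 36 \cdot 16^{2}\right) - 433} = \frac{1}{\left(60 + 36 \cdot 256\right) - 433} = \frac{1}{\left(60 + 9216\right) - 433} = \frac{1}{9276 - 433} = \frac{1}{8843} \approx 0.00011308$)
$g = -92$ ($g = \left(-4 - -2\right) 46 = \left(-4 + 2\right) 46 = \left(-2\right) 46 = -92$)
$g - n = -92 - \frac{1}{8843} = - \frac{813557}{8843}$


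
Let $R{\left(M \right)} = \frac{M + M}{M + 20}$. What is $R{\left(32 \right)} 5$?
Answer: $\frac{80}{13} \approx 6.1538$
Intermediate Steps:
$R{\left(M \right)} = \frac{2 M}{20 + M}$
$R{\left(32 \right)} 5 = 2 \cdot 32 \frac{1}{20 + 32} \cdot 5 = 2 \cdot 32 \cdot \frac{1}{52} \cdot 5 = \frac{16}{13} \cdot 5 = \frac{80}{13}$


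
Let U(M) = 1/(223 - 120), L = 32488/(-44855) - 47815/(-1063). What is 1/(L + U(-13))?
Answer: 4911129095/217399010208 ≈ 0.022590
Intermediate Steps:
L = 2110207081/47680865 (L = 32488*(-1/44855) - 47815*(-1/1063) = -32488/44855 + 47815/1063 = 2110207081/47680865 ≈ 44.257)
U(M) = 1/103
1/(L + U(-13)) = 1/(2110207081/47680865 + 1/103) = 1/(217399010208/4911129095) = 4911129095/217399010208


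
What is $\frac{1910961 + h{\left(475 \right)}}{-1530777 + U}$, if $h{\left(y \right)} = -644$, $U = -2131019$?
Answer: $- \frac{1910317}{3661796} \approx -0.52169$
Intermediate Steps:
$\frac{1910961 + h{\left(475 \right)}}{-1530777 + U} = \frac{1910961 - 644}{-1530777 - 2131019} = \frac{1910317}{-3661796} = 1910317 \left(- \frac{1}{3661796}\right) = - \frac{1910317}{3661796}$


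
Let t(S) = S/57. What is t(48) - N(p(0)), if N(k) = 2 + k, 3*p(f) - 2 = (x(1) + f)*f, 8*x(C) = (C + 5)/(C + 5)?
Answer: -104/57 ≈ -1.8246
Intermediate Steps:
t(S) = S/57 (t(S) = S*(1/57) = S/57)
x(C) = ⅛ (x(C) = ((C + 5)/(C + 5))/8 = ((5 + C)/(5 + C))/8 = (⅛)*1 = ⅛)
p(f) = ⅔ + f*(⅛ + f)/3 (p(f) = ⅔ + ((⅛ + f)*f)/3 = ⅔ + (f*(⅛ + f))/3 = ⅔ + f*(⅛ + f)/3)
t(48) - N(p(0)) = (1/57)*48 - (2 + (⅔ + (⅓)*0² + (1/24)*0)) = 16/19 - (2 + (⅔ + (⅓)*0 + 0)) = 16/19 - (2 + (⅔ + 0 + 0)) = 16/19 - (2 + ⅔) = 16/19 - 1*8/3 = 16/19 - 8/3 = -104/57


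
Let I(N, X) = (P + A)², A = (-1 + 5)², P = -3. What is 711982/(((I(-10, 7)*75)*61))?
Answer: 711982/773175 ≈ 0.92085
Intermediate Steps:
A = 16 (A = 4² = 16)
I(N, X) = 169 (I(N, X) = (-3 + 16)² = 13² = 169)
711982/(((I(-10, 7)*75)*61)) = 711982/(((169*75)*61)) = 711982/((12675*61)) = 711982/773175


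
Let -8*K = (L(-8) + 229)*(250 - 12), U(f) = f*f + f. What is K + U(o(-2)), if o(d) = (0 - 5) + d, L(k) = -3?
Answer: -13363/2 ≈ -6681.5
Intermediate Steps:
o(d) = -5 + d
U(f) = f + f² (U(f) = f² + f = f + f²)
K = -13447/2 (K = -(-3 + 229)*(250 - 12)/8 = -113*238/4 = -⅛*53788 = -13447/2 ≈ -6723.5)
K + U(o(-2)) = -13447/2 + (-5 - 2)*(1 + (-5 - 2)) = -13447/2 - 7*(1 - 7) = -13447/2 - 7*(-6) = -13447/2 + 42 = -13363/2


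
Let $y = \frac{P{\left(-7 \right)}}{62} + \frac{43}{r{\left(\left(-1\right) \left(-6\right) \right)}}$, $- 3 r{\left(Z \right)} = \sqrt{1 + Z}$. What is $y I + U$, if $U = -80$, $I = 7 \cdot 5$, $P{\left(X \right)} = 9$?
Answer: $- \frac{4645}{62} - 645 \sqrt{7} \approx -1781.4$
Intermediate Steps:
$r{\left(Z \right)} = - \frac{\sqrt{1 + Z}}{3}$
$y = \frac{9}{62} - \frac{129 \sqrt{7}}{7}$ ($y = \frac{9}{62} + \frac{43}{\left(- \frac{1}{3}\right) \sqrt{1 - -6}} = 9 \cdot \frac{1}{62} + \frac{43}{\left(- \frac{1}{3}\right) \sqrt{1 + 6}} = \frac{9}{62} + \frac{43}{\left(- \frac{1}{3}\right) \sqrt{7}} = \frac{9}{62} + 43 \left(- \frac{3 \sqrt{7}}{7}\right) = \frac{9}{62} - \frac{129 \sqrt{7}}{7} \approx -48.612$)
$I = 35$
$y I + U = \left(\frac{9}{62} - \frac{129 \sqrt{7}}{7}\right) 35 - 80 = \left(\frac{315}{62} - 645 \sqrt{7}\right) - 80 = - \frac{4645}{62} - 645 \sqrt{7}$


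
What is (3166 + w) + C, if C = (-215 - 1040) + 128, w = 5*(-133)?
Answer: 1374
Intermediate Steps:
w = -665
C = -1127 (C = -1255 + 128 = -1127)
(3166 + w) + C = (3166 - 665) - 1127 = 2501 - 1127 = 1374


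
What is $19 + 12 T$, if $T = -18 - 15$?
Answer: $-377$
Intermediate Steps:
$T = -33$
$19 + 12 T = 19 + 12 \left(-33\right) = 19 - 396 = -377$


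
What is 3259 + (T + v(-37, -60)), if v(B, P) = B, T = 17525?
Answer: 20747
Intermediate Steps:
3259 + (T + v(-37, -60)) = 3259 + (17525 - 37) = 3259 + 17488 = 20747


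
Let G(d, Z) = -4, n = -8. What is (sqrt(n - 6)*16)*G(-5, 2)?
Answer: -64*I*sqrt(14) ≈ -239.47*I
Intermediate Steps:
(sqrt(n - 6)*16)*G(-5, 2) = (sqrt(-8 - 6)*16)*(-4) = (sqrt(-14)*16)*(-4) = ((I*sqrt(14))*16)*(-4) = (16*I*sqrt(14))*(-4) = -64*I*sqrt(14)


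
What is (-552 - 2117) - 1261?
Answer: -3930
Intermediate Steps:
(-552 - 2117) - 1261 = -2669 - 1261 = -3930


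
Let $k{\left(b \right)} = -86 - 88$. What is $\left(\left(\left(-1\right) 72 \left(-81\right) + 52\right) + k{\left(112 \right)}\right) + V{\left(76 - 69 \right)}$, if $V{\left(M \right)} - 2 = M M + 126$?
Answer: $5887$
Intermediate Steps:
$k{\left(b \right)} = -174$
$V{\left(M \right)} = 128 + M^{2}$ ($V{\left(M \right)} = 2 + \left(M M + 126\right) = 2 + \left(M^{2} + 126\right) = 2 + \left(126 + M^{2}\right) = 128 + M^{2}$)
$\left(\left(\left(-1\right) 72 \left(-81\right) + 52\right) + k{\left(112 \right)}\right) + V{\left(76 - 69 \right)} = \left(\left(\left(-1\right) 72 \left(-81\right) + 52\right) - 174\right) + \left(128 + \left(76 - 69\right)^{2}\right) = \left(\left(\left(-72\right) \left(-81\right) + 52\right) - 174\right) + \left(128 + \left(76 - 69\right)^{2}\right) = \left(\left(5832 + 52\right) - 174\right) + \left(128 + 7^{2}\right) = \left(5884 - 174\right) + \left(128 + 49\right) = 5710 + 177 = 5887$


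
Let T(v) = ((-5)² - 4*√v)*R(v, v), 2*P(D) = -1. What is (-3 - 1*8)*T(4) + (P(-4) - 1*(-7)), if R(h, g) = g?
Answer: -1483/2 ≈ -741.50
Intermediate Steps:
P(D) = -½ (P(D) = (½)*(-1) = -½)
T(v) = v*(25 - 4*√v) (T(v) = ((-5)² - 4*√v)*v = (25 - 4*√v)*v = v*(25 - 4*√v))
(-3 - 1*8)*T(4) + (P(-4) - 1*(-7)) = (-3 - 1*8)*(-4*4^(3/2) + 25*4) + (-½ - 1*(-7)) = (-3 - 8)*(-4*8 + 100) + (-½ + 7) = -11*(-32 + 100) + 13/2 = -11*68 + 13/2 = -748 + 13/2 = -1483/2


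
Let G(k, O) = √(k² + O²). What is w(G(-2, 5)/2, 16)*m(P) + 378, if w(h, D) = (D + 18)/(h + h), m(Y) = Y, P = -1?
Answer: 378 - 34*√29/29 ≈ 371.69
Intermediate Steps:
G(k, O) = √(O² + k²)
w(h, D) = (18 + D)/(2*h) (w(h, D) = (18 + D)/((2*h)) = (18 + D)*(1/(2*h)) = (18 + D)/(2*h))
w(G(-2, 5)/2, 16)*m(P) + 378 = ((18 + 16)/(2*((√(5² + (-2)²)/2))))*(-1) + 378 = ((½)*34/(√(25 + 4)*(½)))*(-1) + 378 = ((½)*34/(√29*(½)))*(-1) + 378 = ((½)*34/(√29/2))*(-1) + 378 = ((½)*(2*√29/29)*34)*(-1) + 378 = (34*√29/29)*(-1) + 378 = -34*√29/29 + 378 = 378 - 34*√29/29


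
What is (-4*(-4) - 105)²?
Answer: 7921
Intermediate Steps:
(-4*(-4) - 105)² = (16 - 105)² = (-89)² = 7921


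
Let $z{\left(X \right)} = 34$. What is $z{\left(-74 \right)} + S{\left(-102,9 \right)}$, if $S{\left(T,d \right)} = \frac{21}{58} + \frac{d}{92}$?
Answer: $\frac{91939}{2668} \approx 34.46$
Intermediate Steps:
$S{\left(T,d \right)} = \frac{21}{58} + \frac{d}{92}$ ($S{\left(T,d \right)} = 21 \cdot \frac{1}{58} + d \frac{1}{92} = \frac{21}{58} + \frac{d}{92}$)
$z{\left(-74 \right)} + S{\left(-102,9 \right)} = 34 + \left(\frac{21}{58} + \frac{1}{92} \cdot 9\right) = 34 + \left(\frac{21}{58} + \frac{9}{92}\right) = 34 + \frac{1227}{2668} = \frac{91939}{2668}$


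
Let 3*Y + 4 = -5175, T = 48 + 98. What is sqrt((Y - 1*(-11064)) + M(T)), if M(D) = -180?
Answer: sqrt(82419)/3 ≈ 95.696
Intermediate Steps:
T = 146
Y = -5179/3 (Y = -4/3 + (1/3)*(-5175) = -4/3 - 1725 = -5179/3 ≈ -1726.3)
sqrt((Y - 1*(-11064)) + M(T)) = sqrt((-5179/3 - 1*(-11064)) - 180) = sqrt((-5179/3 + 11064) - 180) = sqrt(28013/3 - 180) = sqrt(27473/3) = sqrt(82419)/3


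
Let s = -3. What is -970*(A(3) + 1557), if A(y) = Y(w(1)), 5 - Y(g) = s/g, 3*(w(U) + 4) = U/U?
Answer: -16657810/11 ≈ -1.5143e+6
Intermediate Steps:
w(U) = -11/3 (w(U) = -4 + (U/U)/3 = -4 + (1/3)*1 = -4 + 1/3 = -11/3)
Y(g) = 5 + 3/g (Y(g) = 5 - (-3)/g = 5 + 3/g)
A(y) = 46/11 (A(y) = 5 + 3/(-11/3) = 5 + 3*(-3/11) = 5 - 9/11 = 46/11)
-970*(A(3) + 1557) = -970*(46/11 + 1557) = -970*17173/11 = -16657810/11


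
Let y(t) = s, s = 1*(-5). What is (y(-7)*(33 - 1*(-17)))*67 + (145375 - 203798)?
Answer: -75173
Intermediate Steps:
s = -5
y(t) = -5
(y(-7)*(33 - 1*(-17)))*67 + (145375 - 203798) = -5*(33 - 1*(-17))*67 + (145375 - 203798) = -5*(33 + 17)*67 - 58423 = -5*50*67 - 58423 = -250*67 - 58423 = -16750 - 58423 = -75173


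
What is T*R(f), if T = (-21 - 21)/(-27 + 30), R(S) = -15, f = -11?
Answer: 210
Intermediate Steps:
T = -14 (T = -42/3 = -42*⅓ = -14)
T*R(f) = -14*(-15) = 210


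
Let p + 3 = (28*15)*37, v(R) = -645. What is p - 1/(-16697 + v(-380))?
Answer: 269442655/17342 ≈ 15537.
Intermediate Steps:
p = 15537 (p = -3 + (28*15)*37 = -3 + 420*37 = -3 + 15540 = 15537)
p - 1/(-16697 + v(-380)) = 15537 - 1/(-16697 - 645) = 15537 - 1/(-17342) = 15537 - 1*(-1/17342) = 15537 + 1/17342 = 269442655/17342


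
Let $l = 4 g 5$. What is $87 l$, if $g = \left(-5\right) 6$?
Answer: $-52200$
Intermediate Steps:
$g = -30$
$l = -600$ ($l = 4 \left(-30\right) 5 = \left(-120\right) 5 = -600$)
$87 l = 87 \left(-600\right) = -52200$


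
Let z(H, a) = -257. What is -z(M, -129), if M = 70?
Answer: 257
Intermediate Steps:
-z(M, -129) = -1*(-257) = 257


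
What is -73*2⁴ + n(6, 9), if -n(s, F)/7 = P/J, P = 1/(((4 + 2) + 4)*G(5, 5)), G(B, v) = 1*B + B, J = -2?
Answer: -233593/200 ≈ -1168.0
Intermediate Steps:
G(B, v) = 2*B (G(B, v) = B + B = 2*B)
P = 1/100 (P = 1/(((4 + 2) + 4)*((2*5))) = 1/((6 + 4)*10) = (⅒)/10 = (⅒)*(⅒) = 1/100 ≈ 0.010000)
n(s, F) = 7/200 (n(s, F) = -7/(100*(-2)) = -7*(-1)/(100*2) = -7*(-1/200) = 7/200)
-73*2⁴ + n(6, 9) = -73*2⁴ + 7/200 = -73*16 + 7/200 = -1168 + 7/200 = -233593/200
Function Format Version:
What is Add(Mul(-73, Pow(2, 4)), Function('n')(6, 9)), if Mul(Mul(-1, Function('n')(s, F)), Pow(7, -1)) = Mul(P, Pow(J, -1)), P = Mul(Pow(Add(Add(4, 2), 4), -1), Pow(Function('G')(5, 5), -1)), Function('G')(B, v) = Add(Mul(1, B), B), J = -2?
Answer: Rational(-233593, 200) ≈ -1168.0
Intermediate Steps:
Function('G')(B, v) = Mul(2, B) (Function('G')(B, v) = Add(B, B) = Mul(2, B))
P = Rational(1, 100) (P = Mul(Pow(Add(Add(4, 2), 4), -1), Pow(Mul(2, 5), -1)) = Mul(Pow(Add(6, 4), -1), Pow(10, -1)) = Mul(Pow(10, -1), Rational(1, 10)) = Mul(Rational(1, 10), Rational(1, 10)) = Rational(1, 100) ≈ 0.010000)
Function('n')(s, F) = Rational(7, 200) (Function('n')(s, F) = Mul(-7, Mul(Rational(1, 100), Pow(-2, -1))) = Mul(-7, Mul(Rational(1, 100), Rational(-1, 2))) = Mul(-7, Rational(-1, 200)) = Rational(7, 200))
Add(Mul(-73, Pow(2, 4)), Function('n')(6, 9)) = Add(Mul(-73, Pow(2, 4)), Rational(7, 200)) = Add(Mul(-73, 16), Rational(7, 200)) = Add(-1168, Rational(7, 200)) = Rational(-233593, 200)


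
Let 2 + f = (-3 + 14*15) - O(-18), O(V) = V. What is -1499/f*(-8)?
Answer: 11992/223 ≈ 53.776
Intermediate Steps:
f = 223 (f = -2 + ((-3 + 14*15) - 1*(-18)) = -2 + ((-3 + 210) + 18) = -2 + (207 + 18) = -2 + 225 = 223)
-1499/f*(-8) = -1499/223*(-8) = 11992/223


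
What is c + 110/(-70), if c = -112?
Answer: -795/7 ≈ -113.57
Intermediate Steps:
c + 110/(-70) = -112 + 110/(-70) = -112 - 1/70*110 = -112 - 11/7 = -795/7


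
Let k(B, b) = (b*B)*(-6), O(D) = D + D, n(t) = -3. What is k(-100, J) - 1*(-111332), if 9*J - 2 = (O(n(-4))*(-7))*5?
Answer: 376396/3 ≈ 1.2547e+5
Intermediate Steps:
O(D) = 2*D
J = 212/9 (J = 2/9 + (((2*(-3))*(-7))*5)/9 = 2/9 + (-6*(-7)*5)/9 = 2/9 + (42*5)/9 = 2/9 + (1/9)*210 = 2/9 + 70/3 = 212/9 ≈ 23.556)
k(B, b) = -6*B*b (k(B, b) = (B*b)*(-6) = -6*B*b)
k(-100, J) - 1*(-111332) = -6*(-100)*212/9 - 1*(-111332) = 42400/3 + 111332 = 376396/3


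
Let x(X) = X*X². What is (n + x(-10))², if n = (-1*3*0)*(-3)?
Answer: 1000000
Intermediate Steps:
x(X) = X³
n = 0 (n = -3*0*(-3) = 0*(-3) = 0)
(n + x(-10))² = (0 + (-10)³)² = (0 - 1000)² = (-1000)² = 1000000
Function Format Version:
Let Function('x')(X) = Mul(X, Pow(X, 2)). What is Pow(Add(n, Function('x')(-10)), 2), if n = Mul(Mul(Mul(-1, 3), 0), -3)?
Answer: 1000000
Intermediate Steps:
Function('x')(X) = Pow(X, 3)
n = 0 (n = Mul(Mul(-3, 0), -3) = Mul(0, -3) = 0)
Pow(Add(n, Function('x')(-10)), 2) = Pow(Add(0, Pow(-10, 3)), 2) = Pow(Add(0, -1000), 2) = Pow(-1000, 2) = 1000000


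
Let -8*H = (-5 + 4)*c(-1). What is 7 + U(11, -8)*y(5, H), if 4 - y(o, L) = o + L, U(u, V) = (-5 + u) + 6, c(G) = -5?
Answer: 5/2 ≈ 2.5000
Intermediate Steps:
U(u, V) = 1 + u
H = -5/8 (H = -(-5 + 4)*(-5)/8 = -(-1)*(-5)/8 = -⅛*5 = -5/8 ≈ -0.62500)
y(o, L) = 4 - L - o (y(o, L) = 4 - (o + L) = 4 - (L + o) = 4 + (-L - o) = 4 - L - o)
7 + U(11, -8)*y(5, H) = 7 + (1 + 11)*(4 - 1*(-5/8) - 1*5) = 7 + 12*(4 + 5/8 - 5) = 7 + 12*(-3/8) = 7 - 9/2 = 5/2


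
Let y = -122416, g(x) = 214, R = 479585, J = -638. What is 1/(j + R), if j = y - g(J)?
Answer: 1/356955 ≈ 2.8015e-6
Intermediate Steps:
j = -122630 (j = -122416 - 1*214 = -122416 - 214 = -122630)
1/(j + R) = 1/(-122630 + 479585) = 1/356955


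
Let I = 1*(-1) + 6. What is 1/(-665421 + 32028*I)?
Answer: -1/505281 ≈ -1.9791e-6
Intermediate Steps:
I = 5 (I = -1 + 6 = 5)
1/(-665421 + 32028*I) = 1/(-665421 + 32028*5) = 1/(-665421 + 160140) = 1/(-505281) = -1/505281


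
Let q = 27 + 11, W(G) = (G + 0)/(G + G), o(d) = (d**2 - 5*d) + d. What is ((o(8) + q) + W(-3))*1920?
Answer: 135360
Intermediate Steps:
o(d) = d**2 - 4*d
W(G) = 1/2 (W(G) = G/((2*G)) = G*(1/(2*G)) = 1/2)
q = 38
((o(8) + q) + W(-3))*1920 = ((8*(-4 + 8) + 38) + 1/2)*1920 = ((8*4 + 38) + 1/2)*1920 = ((32 + 38) + 1/2)*1920 = (70 + 1/2)*1920 = (141/2)*1920 = 135360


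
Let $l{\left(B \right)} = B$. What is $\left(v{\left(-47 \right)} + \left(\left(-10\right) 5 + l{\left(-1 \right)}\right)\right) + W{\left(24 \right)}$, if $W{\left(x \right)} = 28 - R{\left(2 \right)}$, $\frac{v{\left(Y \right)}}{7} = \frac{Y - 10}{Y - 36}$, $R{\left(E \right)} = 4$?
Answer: $- \frac{1842}{83} \approx -22.193$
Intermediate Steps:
$v{\left(Y \right)} = \frac{7 \left(-10 + Y\right)}{-36 + Y}$ ($v{\left(Y \right)} = 7 \frac{Y - 10}{Y - 36} = 7 \frac{-10 + Y}{-36 + Y} = \frac{7 \left(-10 + Y\right)}{-36 + Y}$)
$W{\left(x \right)} = 24$ ($W{\left(x \right)} = 28 - 4 = 24$)
$\left(v{\left(-47 \right)} + \left(\left(-10\right) 5 + l{\left(-1 \right)}\right)\right) + W{\left(24 \right)} = \left(\frac{7 \left(-10 - 47\right)}{-36 - 47} - 51\right) + 24 = \left(7 \frac{1}{-83} \left(-57\right) - 51\right) + 24 = \left(7 \left(- \frac{1}{83}\right) \left(-57\right) - 51\right) + 24 = \left(\frac{399}{83} - 51\right) + 24 = - \frac{3834}{83} + 24 = - \frac{1842}{83}$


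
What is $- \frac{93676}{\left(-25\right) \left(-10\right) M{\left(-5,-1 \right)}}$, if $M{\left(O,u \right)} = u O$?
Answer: $- \frac{46838}{625} \approx -74.941$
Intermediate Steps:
$M{\left(O,u \right)} = O u$
$- \frac{93676}{\left(-25\right) \left(-10\right) M{\left(-5,-1 \right)}} = - \frac{93676}{\left(-25\right) \left(-10\right) \left(\left(-5\right) \left(-1\right)\right)} = - \frac{93676}{250 \cdot 5} = - \frac{93676}{1250} = \left(-93676\right) \frac{1}{1250} = - \frac{46838}{625}$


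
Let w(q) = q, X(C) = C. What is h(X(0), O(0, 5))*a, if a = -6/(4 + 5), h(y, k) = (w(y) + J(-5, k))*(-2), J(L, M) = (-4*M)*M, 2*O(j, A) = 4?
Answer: -64/3 ≈ -21.333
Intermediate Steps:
O(j, A) = 2 (O(j, A) = (1/2)*4 = 2)
J(L, M) = -4*M**2
h(y, k) = -2*y + 8*k**2 (h(y, k) = (y - 4*k**2)*(-2) = -2*y + 8*k**2)
a = -2/3 (a = -6/9 = (1/9)*(-6) = -2/3 ≈ -0.66667)
h(X(0), O(0, 5))*a = (-2*0 + 8*2**2)*(-2/3) = (0 + 8*4)*(-2/3) = (0 + 32)*(-2/3) = 32*(-2/3) = -64/3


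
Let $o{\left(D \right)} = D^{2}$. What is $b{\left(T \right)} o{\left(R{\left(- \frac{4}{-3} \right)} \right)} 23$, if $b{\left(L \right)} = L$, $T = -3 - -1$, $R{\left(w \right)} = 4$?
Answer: $-736$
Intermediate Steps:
$T = -2$ ($T = -3 + 1 = -2$)
$b{\left(T \right)} o{\left(R{\left(- \frac{4}{-3} \right)} \right)} 23 = - 2 \cdot 4^{2} \cdot 23 = \left(-2\right) 16 \cdot 23 = \left(-32\right) 23 = -736$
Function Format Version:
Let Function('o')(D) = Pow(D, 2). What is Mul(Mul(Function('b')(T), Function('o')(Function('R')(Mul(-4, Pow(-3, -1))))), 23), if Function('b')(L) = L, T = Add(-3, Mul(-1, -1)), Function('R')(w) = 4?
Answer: -736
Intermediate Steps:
T = -2 (T = Add(-3, 1) = -2)
Mul(Mul(Function('b')(T), Function('o')(Function('R')(Mul(-4, Pow(-3, -1))))), 23) = Mul(Mul(-2, Pow(4, 2)), 23) = Mul(Mul(-2, 16), 23) = Mul(-32, 23) = -736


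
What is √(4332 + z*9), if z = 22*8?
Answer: 2*√1479 ≈ 76.916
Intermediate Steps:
z = 176
√(4332 + z*9) = √(4332 + 176*9) = √(4332 + 1584) = √5916 = 2*√1479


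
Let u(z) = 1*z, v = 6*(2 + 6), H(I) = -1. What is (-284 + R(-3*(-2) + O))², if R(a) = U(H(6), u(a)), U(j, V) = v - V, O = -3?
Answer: 57121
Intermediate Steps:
v = 48 (v = 6*8 = 48)
u(z) = z
U(j, V) = 48 - V
R(a) = 48 - a
(-284 + R(-3*(-2) + O))² = (-284 + (48 - (-3*(-2) - 3)))² = (-284 + (48 - (6 - 3)))² = (-284 + (48 - 1*3))² = (-284 + (48 - 3))² = (-284 + 45)² = (-239)² = 57121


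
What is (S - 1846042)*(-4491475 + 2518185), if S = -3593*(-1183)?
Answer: -4744730419330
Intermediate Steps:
S = 4250519
(S - 1846042)*(-4491475 + 2518185) = (4250519 - 1846042)*(-4491475 + 2518185) = 2404477*(-1973290) = -4744730419330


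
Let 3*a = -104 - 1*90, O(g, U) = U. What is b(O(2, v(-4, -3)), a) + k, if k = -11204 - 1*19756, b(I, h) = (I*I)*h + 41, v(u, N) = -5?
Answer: -97607/3 ≈ -32536.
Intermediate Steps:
a = -194/3 (a = (-104 - 1*90)/3 = (-104 - 90)/3 = (⅓)*(-194) = -194/3 ≈ -64.667)
b(I, h) = 41 + h*I² (b(I, h) = I²*h + 41 = h*I² + 41 = 41 + h*I²)
k = -30960 (k = -11204 - 19756 = -30960)
b(O(2, v(-4, -3)), a) + k = (41 - 194/3*(-5)²) - 30960 = (41 - 194/3*25) - 30960 = (41 - 4850/3) - 30960 = -4727/3 - 30960 = -97607/3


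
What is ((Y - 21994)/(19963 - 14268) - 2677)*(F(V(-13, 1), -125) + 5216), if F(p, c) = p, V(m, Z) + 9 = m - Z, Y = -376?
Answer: -15857225361/1139 ≈ -1.3922e+7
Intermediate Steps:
V(m, Z) = -9 + m - Z (V(m, Z) = -9 + (m - Z) = -9 + m - Z)
((Y - 21994)/(19963 - 14268) - 2677)*(F(V(-13, 1), -125) + 5216) = ((-376 - 21994)/(19963 - 14268) - 2677)*((-9 - 13 - 1*1) + 5216) = (-22370/5695 - 2677)*((-9 - 13 - 1) + 5216) = (-22370*1/5695 - 2677)*(-23 + 5216) = (-4474/1139 - 2677)*5193 = -3053577/1139*5193 = -15857225361/1139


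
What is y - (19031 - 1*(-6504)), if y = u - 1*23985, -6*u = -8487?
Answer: -96211/2 ≈ -48106.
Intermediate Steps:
u = 2829/2 (u = -⅙*(-8487) = 2829/2 ≈ 1414.5)
y = -45141/2 (y = 2829/2 - 1*23985 = 2829/2 - 23985 = -45141/2 ≈ -22571.)
y - (19031 - 1*(-6504)) = -45141/2 - (19031 - 1*(-6504)) = -45141/2 - (19031 + 6504) = -45141/2 - 1*25535 = -45141/2 - 25535 = -96211/2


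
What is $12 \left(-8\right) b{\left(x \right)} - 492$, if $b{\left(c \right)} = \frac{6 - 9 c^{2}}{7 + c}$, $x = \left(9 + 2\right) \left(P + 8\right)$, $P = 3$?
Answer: $\frac{393321}{4} \approx 98330.0$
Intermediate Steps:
$x = 121$ ($x = \left(9 + 2\right) \left(3 + 8\right) = 11 \cdot 11 = 121$)
$b{\left(c \right)} = \frac{6 - 9 c^{2}}{7 + c}$
$12 \left(-8\right) b{\left(x \right)} - 492 = 12 \left(-8\right) \frac{3 \left(2 - 3 \cdot 121^{2}\right)}{7 + 121} - 492 = - 96 \frac{3 \left(2 - 43923\right)}{128} - 492 = - 96 \cdot 3 \cdot \frac{1}{128} \left(2 - 43923\right) - 492 = - 96 \cdot 3 \cdot \frac{1}{128} \left(-43921\right) - 492 = \left(-96\right) \left(- \frac{131763}{128}\right) - 492 = \frac{395289}{4} - 492 = \frac{393321}{4}$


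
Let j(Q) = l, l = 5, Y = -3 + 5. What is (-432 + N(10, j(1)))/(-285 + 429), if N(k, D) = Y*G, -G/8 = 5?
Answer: -32/9 ≈ -3.5556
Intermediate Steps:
G = -40 (G = -8*5 = -40)
Y = 2
j(Q) = 5
N(k, D) = -80 (N(k, D) = 2*(-40) = -80)
(-432 + N(10, j(1)))/(-285 + 429) = (-432 - 80)/(-285 + 429) = -512/144 = -512*1/144 = -32/9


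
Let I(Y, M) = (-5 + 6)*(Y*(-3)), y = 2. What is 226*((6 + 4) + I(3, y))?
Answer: 226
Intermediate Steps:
I(Y, M) = -3*Y (I(Y, M) = 1*(-3*Y) = -3*Y)
226*((6 + 4) + I(3, y)) = 226*((6 + 4) - 3*3) = 226*(10 - 9) = 226*1 = 226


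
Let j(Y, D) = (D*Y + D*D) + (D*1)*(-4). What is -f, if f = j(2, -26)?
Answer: -728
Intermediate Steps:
j(Y, D) = D**2 - 4*D + D*Y (j(Y, D) = (D*Y + D**2) + D*(-4) = (D**2 + D*Y) - 4*D = D**2 - 4*D + D*Y)
f = 728 (f = -26*(-4 - 26 + 2) = -26*(-28) = 728)
-f = -1*728 = -728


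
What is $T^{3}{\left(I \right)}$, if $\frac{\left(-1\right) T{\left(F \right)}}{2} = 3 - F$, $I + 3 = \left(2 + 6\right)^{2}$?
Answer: $1560896$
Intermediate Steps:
$I = 61$ ($I = -3 + \left(2 + 6\right)^{2} = -3 + 8^{2} = -3 + 64 = 61$)
$T{\left(F \right)} = -6 + 2 F$ ($T{\left(F \right)} = - 2 \left(3 - F\right) = -6 + 2 F$)
$T^{3}{\left(I \right)} = \left(-6 + 2 \cdot 61\right)^{3} = \left(-6 + 122\right)^{3} = 116^{3} = 1560896$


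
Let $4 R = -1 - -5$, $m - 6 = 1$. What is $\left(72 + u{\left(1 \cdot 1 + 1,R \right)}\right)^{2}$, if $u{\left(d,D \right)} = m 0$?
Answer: $5184$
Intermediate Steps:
$m = 7$ ($m = 6 + 1 = 7$)
$R = 1$ ($R = \frac{-1 - -5}{4} = \frac{-1 + 5}{4} = \frac{1}{4} \cdot 4 = 1$)
$u{\left(d,D \right)} = 0$ ($u{\left(d,D \right)} = 7 \cdot 0 = 0$)
$\left(72 + u{\left(1 \cdot 1 + 1,R \right)}\right)^{2} = \left(72 + 0\right)^{2} = 72^{2} = 5184$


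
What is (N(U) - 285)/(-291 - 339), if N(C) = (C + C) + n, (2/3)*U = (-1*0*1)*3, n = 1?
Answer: 142/315 ≈ 0.45079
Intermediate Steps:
U = 0 (U = 3*((-1*0*1)*3)/2 = 3*((0*1)*3)/2 = 3*(0*3)/2 = (3/2)*0 = 0)
N(C) = 1 + 2*C (N(C) = (C + C) + 1 = 2*C + 1 = 1 + 2*C)
(N(U) - 285)/(-291 - 339) = ((1 + 2*0) - 285)/(-291 - 339) = ((1 + 0) - 285)/(-630) = (1 - 285)*(-1/630) = -284*(-1/630) = 142/315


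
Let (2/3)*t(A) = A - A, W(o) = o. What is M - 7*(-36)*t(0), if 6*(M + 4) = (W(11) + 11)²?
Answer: 230/3 ≈ 76.667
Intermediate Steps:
t(A) = 0 (t(A) = 3*(A - A)/2 = (3/2)*0 = 0)
M = 230/3 (M = -4 + (11 + 11)²/6 = -4 + (⅙)*22² = -4 + (⅙)*484 = -4 + 242/3 = 230/3 ≈ 76.667)
M - 7*(-36)*t(0) = 230/3 - 7*(-36)*0 = 230/3 - (-252)*0 = 230/3 - 1*0 = 230/3 + 0 = 230/3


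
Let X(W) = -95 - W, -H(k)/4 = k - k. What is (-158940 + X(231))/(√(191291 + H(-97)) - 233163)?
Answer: 18567469179/27182396639 + 79633*√191291/27182396639 ≈ 0.68435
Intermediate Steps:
H(k) = 0 (H(k) = -4*(k - k) = -4*0 = 0)
(-158940 + X(231))/(√(191291 + H(-97)) - 233163) = (-158940 + (-95 - 1*231))/(√(191291 + 0) - 233163) = (-158940 + (-95 - 231))/(√191291 - 233163) = (-158940 - 326)/(-233163 + √191291) = -159266/(-233163 + √191291)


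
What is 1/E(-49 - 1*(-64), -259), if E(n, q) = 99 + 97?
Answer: 1/196 ≈ 0.0051020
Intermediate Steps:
E(n, q) = 196
1/E(-49 - 1*(-64), -259) = 1/196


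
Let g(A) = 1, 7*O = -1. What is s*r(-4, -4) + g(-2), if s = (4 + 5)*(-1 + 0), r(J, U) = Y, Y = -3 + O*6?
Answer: 250/7 ≈ 35.714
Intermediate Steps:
O = -⅐ (O = (⅐)*(-1) = -⅐ ≈ -0.14286)
Y = -27/7 (Y = -3 - ⅐*6 = -3 - 6/7 = -27/7 ≈ -3.8571)
r(J, U) = -27/7
s = -9 (s = 9*(-1) = -9)
s*r(-4, -4) + g(-2) = -9*(-27/7) + 1 = 243/7 + 1 = 250/7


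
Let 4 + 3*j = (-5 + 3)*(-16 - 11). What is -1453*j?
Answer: -72650/3 ≈ -24217.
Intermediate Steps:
j = 50/3 (j = -4/3 + ((-5 + 3)*(-16 - 11))/3 = -4/3 + (-2*(-27))/3 = -4/3 + (1/3)*54 = -4/3 + 18 = 50/3 ≈ 16.667)
-1453*j = -1453*50/3 = -72650/3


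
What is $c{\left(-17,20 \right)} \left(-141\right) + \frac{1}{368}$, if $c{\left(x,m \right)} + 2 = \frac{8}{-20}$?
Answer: $\frac{622661}{1840} \approx 338.4$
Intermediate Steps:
$c{\left(x,m \right)} = - \frac{12}{5}$ ($c{\left(x,m \right)} = -2 + \frac{8}{-20} = -2 + 8 \left(- \frac{1}{20}\right) = -2 - \frac{2}{5} = - \frac{12}{5}$)
$c{\left(-17,20 \right)} \left(-141\right) + \frac{1}{368} = \left(- \frac{12}{5}\right) \left(-141\right) + \frac{1}{368} = \frac{1692}{5} + \frac{1}{368} = \frac{622661}{1840}$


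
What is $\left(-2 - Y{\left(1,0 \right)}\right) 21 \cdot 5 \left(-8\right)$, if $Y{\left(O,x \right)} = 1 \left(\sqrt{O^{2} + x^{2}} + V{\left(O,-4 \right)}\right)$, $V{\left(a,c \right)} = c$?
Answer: $-840$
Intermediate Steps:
$Y{\left(O,x \right)} = -4 + \sqrt{O^{2} + x^{2}}$ ($Y{\left(O,x \right)} = 1 \left(\sqrt{O^{2} + x^{2}} - 4\right) = 1 \left(-4 + \sqrt{O^{2} + x^{2}}\right) = -4 + \sqrt{O^{2} + x^{2}}$)
$\left(-2 - Y{\left(1,0 \right)}\right) 21 \cdot 5 \left(-8\right) = \left(-2 - \left(-4 + \sqrt{1^{2} + 0^{2}}\right)\right) 21 \cdot 5 \left(-8\right) = \left(-2 - \left(-4 + \sqrt{1 + 0}\right)\right) 21 \left(-40\right) = \left(-2 - \left(-4 + \sqrt{1}\right)\right) 21 \left(-40\right) = \left(-2 - \left(-4 + 1\right)\right) 21 \left(-40\right) = \left(-2 - -3\right) 21 \left(-40\right) = \left(-2 + 3\right) 21 \left(-40\right) = 1 \cdot 21 \left(-40\right) = 21 \left(-40\right) = -840$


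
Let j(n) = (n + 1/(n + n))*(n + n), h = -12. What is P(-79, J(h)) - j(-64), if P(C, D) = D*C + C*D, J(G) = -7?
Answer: -7087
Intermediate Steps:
P(C, D) = 2*C*D (P(C, D) = C*D + C*D = 2*C*D)
j(n) = 2*n*(n + 1/(2*n)) (j(n) = (n + 1/(2*n))*(2*n) = 2*n*(n + 1/(2*n)))
P(-79, J(h)) - j(-64) = 2*(-79)*(-7) - (1 + 2*(-64)²) = 1106 - (1 + 2*4096) = 1106 - (1 + 8192) = 1106 - 1*8193 = 1106 - 8193 = -7087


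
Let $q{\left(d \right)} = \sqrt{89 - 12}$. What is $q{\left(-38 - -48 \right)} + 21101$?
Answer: $21101 + \sqrt{77} \approx 21110.0$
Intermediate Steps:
$q{\left(d \right)} = \sqrt{77}$
$q{\left(-38 - -48 \right)} + 21101 = \sqrt{77} + 21101 = 21101 + \sqrt{77}$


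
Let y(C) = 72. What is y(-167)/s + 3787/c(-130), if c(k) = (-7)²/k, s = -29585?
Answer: -2080713554/207095 ≈ -10047.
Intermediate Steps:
c(k) = 49/k
y(-167)/s + 3787/c(-130) = 72/(-29585) + 3787/((49/(-130))) = 72*(-1/29585) + 3787/((49*(-1/130))) = -72/29585 + 3787/(-49/130) = -72/29585 + 3787*(-130/49) = -72/29585 - 70330/7 = -2080713554/207095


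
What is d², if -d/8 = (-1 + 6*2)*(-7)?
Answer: 379456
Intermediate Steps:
d = 616 (d = -8*(-1 + 6*2)*(-7) = -8*(-1 + 12)*(-7) = -88*(-7) = -8*(-77) = 616)
d² = 616² = 379456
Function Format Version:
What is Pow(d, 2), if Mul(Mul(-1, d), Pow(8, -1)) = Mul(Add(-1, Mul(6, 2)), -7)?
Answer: 379456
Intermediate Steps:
d = 616 (d = Mul(-8, Mul(Add(-1, Mul(6, 2)), -7)) = Mul(-8, Mul(Add(-1, 12), -7)) = Mul(-8, Mul(11, -7)) = Mul(-8, -77) = 616)
Pow(d, 2) = Pow(616, 2) = 379456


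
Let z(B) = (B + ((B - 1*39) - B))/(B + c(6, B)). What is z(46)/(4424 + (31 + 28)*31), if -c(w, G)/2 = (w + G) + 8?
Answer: -7/462722 ≈ -1.5128e-5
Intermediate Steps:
c(w, G) = -16 - 2*G - 2*w (c(w, G) = -2*((w + G) + 8) = -2*((G + w) + 8) = -2*(8 + G + w) = -16 - 2*G - 2*w)
z(B) = (-39 + B)/(-28 - B) (z(B) = (B + ((B - 1*39) - B))/(B + (-16 - 2*B - 2*6)) = (B + ((B - 39) - B))/(B + (-16 - 2*B - 12)) = (B + ((-39 + B) - B))/(B + (-28 - 2*B)) = (B - 39)/(-28 - B) = (-39 + B)/(-28 - B))
z(46)/(4424 + (31 + 28)*31) = ((39 - 1*46)/(28 + 46))/(4424 + (31 + 28)*31) = ((39 - 46)/74)/(4424 + 59*31) = ((1/74)*(-7))/(4424 + 1829) = -7/74/6253 = -7/74*1/6253 = -7/462722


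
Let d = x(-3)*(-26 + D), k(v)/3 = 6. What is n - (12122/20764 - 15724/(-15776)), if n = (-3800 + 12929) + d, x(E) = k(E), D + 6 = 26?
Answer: 6367493699/705976 ≈ 9019.4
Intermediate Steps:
k(v) = 18 (k(v) = 3*6 = 18)
D = 20 (D = -6 + 26 = 20)
x(E) = 18
d = -108 (d = 18*(-26 + 20) = 18*(-6) = -108)
n = 9021 (n = (-3800 + 12929) - 108 = 9129 - 108 = 9021)
n - (12122/20764 - 15724/(-15776)) = 9021 - (12122/20764 - 15724/(-15776)) = 9021 - (12122*(1/20764) - 15724*(-1/15776)) = 9021 - (209/358 + 3931/3944) = 9021 - 1*1115797/705976 = 9021 - 1115797/705976 = 6367493699/705976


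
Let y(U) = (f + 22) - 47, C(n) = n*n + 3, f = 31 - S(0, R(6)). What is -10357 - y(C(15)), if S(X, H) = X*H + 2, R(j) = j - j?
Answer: -10361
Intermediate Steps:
R(j) = 0
S(X, H) = 2 + H*X (S(X, H) = H*X + 2 = 2 + H*X)
f = 29 (f = 31 - (2 + 0*0) = 31 - (2 + 0) = 31 - 1*2 = 31 - 2 = 29)
C(n) = 3 + n² (C(n) = n² + 3 = 3 + n²)
y(U) = 4 (y(U) = (29 + 22) - 47 = 51 - 47 = 4)
-10357 - y(C(15)) = -10357 - 1*4 = -10357 - 4 = -10361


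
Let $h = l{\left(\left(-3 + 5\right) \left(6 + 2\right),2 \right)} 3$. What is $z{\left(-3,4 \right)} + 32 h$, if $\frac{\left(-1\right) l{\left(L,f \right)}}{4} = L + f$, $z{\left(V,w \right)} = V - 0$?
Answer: $-6915$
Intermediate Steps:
$z{\left(V,w \right)} = V$ ($z{\left(V,w \right)} = V + 0 = V$)
$l{\left(L,f \right)} = - 4 L - 4 f$ ($l{\left(L,f \right)} = - 4 \left(L + f\right) = - 4 L - 4 f$)
$h = -216$ ($h = \left(- 4 \left(-3 + 5\right) \left(6 + 2\right) - 8\right) 3 = \left(- 4 \cdot 2 \cdot 8 - 8\right) 3 = \left(\left(-4\right) 16 - 8\right) 3 = \left(-64 - 8\right) 3 = \left(-72\right) 3 = -216$)
$z{\left(-3,4 \right)} + 32 h = -3 + 32 \left(-216\right) = -3 - 6912 = -6915$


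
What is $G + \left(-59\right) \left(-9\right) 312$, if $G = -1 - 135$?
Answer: $165536$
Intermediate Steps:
$G = -136$ ($G = -1 - 135 = -136$)
$G + \left(-59\right) \left(-9\right) 312 = -136 + \left(-59\right) \left(-9\right) 312 = -136 + 531 \cdot 312 = -136 + 165672 = 165536$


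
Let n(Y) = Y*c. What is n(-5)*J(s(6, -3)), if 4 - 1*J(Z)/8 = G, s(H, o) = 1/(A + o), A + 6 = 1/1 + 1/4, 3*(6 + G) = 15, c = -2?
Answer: 400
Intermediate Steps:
G = -1 (G = -6 + (⅓)*15 = -6 + 5 = -1)
n(Y) = -2*Y (n(Y) = Y*(-2) = -2*Y)
A = -19/4 (A = -6 + (1/1 + 1/4) = -6 + (1*1 + 1*(¼)) = -6 + (1 + ¼) = -6 + 5/4 = -19/4 ≈ -4.7500)
s(H, o) = 1/(-19/4 + o)
J(Z) = 40 (J(Z) = 32 - 8*(-1) = 32 + 8 = 40)
n(-5)*J(s(6, -3)) = -2*(-5)*40 = 10*40 = 400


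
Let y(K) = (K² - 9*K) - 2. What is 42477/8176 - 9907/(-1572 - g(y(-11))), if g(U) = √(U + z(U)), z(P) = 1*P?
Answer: 8295763725/721458416 - 9907*√109/1235374 ≈ 11.415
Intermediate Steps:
z(P) = P
y(K) = -2 + K² - 9*K
g(U) = √2*√U (g(U) = √(U + U) = √(2*U) = √2*√U)
42477/8176 - 9907/(-1572 - g(y(-11))) = 42477/8176 - 9907/(-1572 - √2*√(-2 + (-11)² - 9*(-11))) = 42477*(1/8176) - 9907/(-1572 - √2*√(-2 + 121 + 99)) = 42477/8176 - 9907/(-1572 - √2*√218) = 42477/8176 - 9907/(-1572 - 2*√109)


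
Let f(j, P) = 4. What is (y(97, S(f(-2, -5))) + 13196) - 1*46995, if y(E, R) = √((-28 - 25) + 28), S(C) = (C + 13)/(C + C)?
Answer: -33799 + 5*I ≈ -33799.0 + 5.0*I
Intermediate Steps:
S(C) = (13 + C)/(2*C) (S(C) = (13 + C)/((2*C)) = (13 + C)*(1/(2*C)) = (13 + C)/(2*C))
y(E, R) = 5*I (y(E, R) = √(-53 + 28) = √(-25) = 5*I)
(y(97, S(f(-2, -5))) + 13196) - 1*46995 = (5*I + 13196) - 1*46995 = (13196 + 5*I) - 46995 = -33799 + 5*I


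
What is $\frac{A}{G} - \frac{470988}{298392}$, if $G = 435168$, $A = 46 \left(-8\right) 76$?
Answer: $- \frac{555480035}{338152734} \approx -1.6427$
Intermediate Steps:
$A = -27968$ ($A = \left(-368\right) 76 = -27968$)
$\frac{A}{G} - \frac{470988}{298392} = - \frac{27968}{435168} - \frac{470988}{298392} = \left(-27968\right) \frac{1}{435168} - \frac{39249}{24866} = - \frac{874}{13599} - \frac{39249}{24866} = - \frac{555480035}{338152734}$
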